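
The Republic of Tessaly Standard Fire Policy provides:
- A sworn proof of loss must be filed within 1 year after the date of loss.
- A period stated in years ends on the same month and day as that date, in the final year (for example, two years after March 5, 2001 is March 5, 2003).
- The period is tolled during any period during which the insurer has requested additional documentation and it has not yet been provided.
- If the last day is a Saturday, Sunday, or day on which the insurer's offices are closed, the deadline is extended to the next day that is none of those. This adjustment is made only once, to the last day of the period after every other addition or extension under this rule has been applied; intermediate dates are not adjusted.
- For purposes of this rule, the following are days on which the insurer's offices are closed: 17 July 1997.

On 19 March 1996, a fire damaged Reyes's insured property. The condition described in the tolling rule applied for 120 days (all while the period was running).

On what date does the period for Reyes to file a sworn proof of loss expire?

1 year after 19 March 1996 is March 19, 1997.
Tolling adds 120 days: March 19, 1997 + 120 days = July 17, 1997.
July 17, 1997 is a listed holiday. The next qualifying day is July 18, 1997.

July 18, 1997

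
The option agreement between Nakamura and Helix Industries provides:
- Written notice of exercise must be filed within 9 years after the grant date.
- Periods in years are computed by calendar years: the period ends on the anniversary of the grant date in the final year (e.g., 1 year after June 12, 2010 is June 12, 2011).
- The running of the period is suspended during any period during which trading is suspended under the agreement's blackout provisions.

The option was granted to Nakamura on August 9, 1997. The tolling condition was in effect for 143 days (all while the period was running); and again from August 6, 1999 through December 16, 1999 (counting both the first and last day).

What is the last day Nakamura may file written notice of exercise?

May 12, 2007

9 years after August 9, 1997 is August 9, 2006.
Tolling adds 143 days: August 9, 2006 + 143 days = December 30, 2006.
From August 6, 1999 through December 16, 1999 inclusive is 133 days; tolling adds 133 days: December 30, 2006 + 133 days = May 12, 2007.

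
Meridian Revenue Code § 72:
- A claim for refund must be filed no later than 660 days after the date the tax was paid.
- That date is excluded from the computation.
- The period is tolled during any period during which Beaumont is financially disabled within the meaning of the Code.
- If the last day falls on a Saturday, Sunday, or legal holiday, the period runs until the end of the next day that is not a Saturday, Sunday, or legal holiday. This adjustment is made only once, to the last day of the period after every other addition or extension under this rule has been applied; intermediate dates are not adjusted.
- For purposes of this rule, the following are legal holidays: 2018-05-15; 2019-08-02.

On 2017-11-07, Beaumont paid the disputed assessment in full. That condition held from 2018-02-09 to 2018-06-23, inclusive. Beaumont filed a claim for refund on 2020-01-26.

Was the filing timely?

No

660 days after 2017-11-07 is August 29, 2019.
From February 9, 2018 through June 23, 2018 inclusive is 135 days; tolling adds 135 days: August 29, 2019 + 135 days = January 11, 2020.
January 11, 2020 is Saturday; January 12, 2020 is Sunday. The next qualifying day is January 13, 2020.
The deadline is January 13, 2020; the filing on January 26, 2020 is after that date.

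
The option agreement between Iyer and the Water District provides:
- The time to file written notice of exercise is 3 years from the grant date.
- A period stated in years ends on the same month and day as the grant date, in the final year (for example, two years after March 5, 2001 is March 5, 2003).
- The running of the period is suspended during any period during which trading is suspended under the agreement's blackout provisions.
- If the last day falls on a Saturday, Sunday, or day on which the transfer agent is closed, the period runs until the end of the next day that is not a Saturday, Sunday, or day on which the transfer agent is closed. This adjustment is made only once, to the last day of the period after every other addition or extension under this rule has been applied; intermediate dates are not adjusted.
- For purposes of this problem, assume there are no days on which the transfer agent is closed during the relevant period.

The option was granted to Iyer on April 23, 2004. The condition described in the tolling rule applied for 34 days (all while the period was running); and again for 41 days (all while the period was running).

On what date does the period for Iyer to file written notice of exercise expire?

3 years after April 23, 2004 is April 23, 2007.
Tolling adds 34 days: April 23, 2007 + 34 days = May 27, 2007.
Tolling adds 41 days: May 27, 2007 + 41 days = July 7, 2007.
July 7, 2007 is Saturday; July 8, 2007 is Sunday. The next qualifying day is July 9, 2007.

July 9, 2007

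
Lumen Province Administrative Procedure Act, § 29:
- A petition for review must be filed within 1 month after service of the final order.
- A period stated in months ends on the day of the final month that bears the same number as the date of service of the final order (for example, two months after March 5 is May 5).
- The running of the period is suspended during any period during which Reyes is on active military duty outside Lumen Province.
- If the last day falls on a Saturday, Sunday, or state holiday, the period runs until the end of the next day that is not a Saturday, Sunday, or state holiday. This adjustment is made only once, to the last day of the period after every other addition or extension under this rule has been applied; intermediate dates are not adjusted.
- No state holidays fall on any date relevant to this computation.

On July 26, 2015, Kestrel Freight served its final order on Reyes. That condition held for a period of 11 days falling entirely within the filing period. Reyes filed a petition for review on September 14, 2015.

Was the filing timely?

1 month after July 26, 2015 is August 26, 2015.
Tolling adds 11 days: August 26, 2015 + 11 days = September 6, 2015.
September 6, 2015 is Sunday. The next qualifying day is September 7, 2015.
The deadline is September 7, 2015; the filing on September 14, 2015 is after that date.

No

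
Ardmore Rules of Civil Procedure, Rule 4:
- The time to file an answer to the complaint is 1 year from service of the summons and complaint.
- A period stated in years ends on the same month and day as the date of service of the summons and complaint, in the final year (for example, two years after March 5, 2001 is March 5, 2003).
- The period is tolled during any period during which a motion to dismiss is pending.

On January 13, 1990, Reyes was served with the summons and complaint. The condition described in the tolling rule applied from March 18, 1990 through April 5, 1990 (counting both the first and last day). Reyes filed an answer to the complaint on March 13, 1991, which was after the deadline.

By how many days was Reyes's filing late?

1 year after January 13, 1990 is January 13, 1991.
From March 18, 1990 through April 5, 1990 inclusive is 19 days; tolling adds 19 days: January 13, 1991 + 19 days = February 1, 1991.
The deadline is February 1, 1991; from February 1, 1991 to March 13, 1991 is 40 days.

40 days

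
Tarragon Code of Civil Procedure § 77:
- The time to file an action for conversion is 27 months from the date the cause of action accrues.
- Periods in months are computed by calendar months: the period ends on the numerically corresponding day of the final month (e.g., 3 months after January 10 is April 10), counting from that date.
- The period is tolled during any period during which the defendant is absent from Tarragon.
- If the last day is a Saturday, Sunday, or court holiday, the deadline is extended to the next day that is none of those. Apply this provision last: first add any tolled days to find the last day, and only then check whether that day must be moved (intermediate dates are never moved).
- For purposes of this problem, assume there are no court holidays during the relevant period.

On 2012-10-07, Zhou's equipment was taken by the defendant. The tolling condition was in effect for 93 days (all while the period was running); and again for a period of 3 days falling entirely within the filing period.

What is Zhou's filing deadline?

April 13, 2015

27 months after 2012-10-07 is January 7, 2015.
Tolling adds 93 days: January 7, 2015 + 93 days = April 10, 2015.
Tolling adds 3 days: April 10, 2015 + 3 days = April 13, 2015.
April 13, 2015 is a Monday and not a court holiday, so no extension applies.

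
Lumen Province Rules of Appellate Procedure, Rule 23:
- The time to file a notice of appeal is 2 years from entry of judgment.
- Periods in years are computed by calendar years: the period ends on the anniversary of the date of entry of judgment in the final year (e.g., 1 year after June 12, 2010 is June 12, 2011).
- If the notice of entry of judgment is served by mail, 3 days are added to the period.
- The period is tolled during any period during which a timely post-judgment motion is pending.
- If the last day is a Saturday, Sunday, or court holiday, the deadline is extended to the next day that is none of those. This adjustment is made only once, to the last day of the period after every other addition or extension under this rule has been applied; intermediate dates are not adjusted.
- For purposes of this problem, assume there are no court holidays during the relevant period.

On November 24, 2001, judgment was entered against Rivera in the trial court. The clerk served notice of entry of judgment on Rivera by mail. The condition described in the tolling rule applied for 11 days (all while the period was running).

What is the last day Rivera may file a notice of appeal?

December 8, 2003

2 years after November 24, 2001 is November 24, 2003.
Service was by mail, adding 3 days: November 24, 2003 + 3 days = November 27, 2003.
Tolling adds 11 days: November 27, 2003 + 11 days = December 8, 2003.
December 8, 2003 is a Monday and not a court holiday, so no extension applies.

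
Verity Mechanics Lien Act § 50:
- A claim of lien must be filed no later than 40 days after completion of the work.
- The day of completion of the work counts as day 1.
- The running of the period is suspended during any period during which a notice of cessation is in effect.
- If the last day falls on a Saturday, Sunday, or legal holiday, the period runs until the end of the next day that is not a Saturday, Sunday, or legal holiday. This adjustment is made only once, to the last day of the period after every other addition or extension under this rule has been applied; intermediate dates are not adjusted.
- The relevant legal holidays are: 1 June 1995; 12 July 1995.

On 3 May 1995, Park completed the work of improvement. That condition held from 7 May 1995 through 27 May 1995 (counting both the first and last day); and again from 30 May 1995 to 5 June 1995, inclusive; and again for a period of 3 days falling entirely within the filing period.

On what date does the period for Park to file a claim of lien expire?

July 13, 1995

Counting 3 May 1995 as day 1, day 40 is June 11, 1995.
From May 7, 1995 through May 27, 1995 inclusive is 21 days; tolling adds 21 days: June 11, 1995 + 21 days = July 2, 1995.
From May 30, 1995 through June 5, 1995 inclusive is 7 days; tolling adds 7 days: July 2, 1995 + 7 days = July 9, 1995.
Tolling adds 3 days: July 9, 1995 + 3 days = July 12, 1995.
July 12, 1995 is a listed holiday. The next qualifying day is July 13, 1995.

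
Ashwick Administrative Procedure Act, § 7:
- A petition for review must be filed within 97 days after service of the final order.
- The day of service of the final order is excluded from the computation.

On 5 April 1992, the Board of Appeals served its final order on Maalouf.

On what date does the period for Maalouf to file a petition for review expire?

July 11, 1992

97 days after 5 April 1992 is July 11, 1992.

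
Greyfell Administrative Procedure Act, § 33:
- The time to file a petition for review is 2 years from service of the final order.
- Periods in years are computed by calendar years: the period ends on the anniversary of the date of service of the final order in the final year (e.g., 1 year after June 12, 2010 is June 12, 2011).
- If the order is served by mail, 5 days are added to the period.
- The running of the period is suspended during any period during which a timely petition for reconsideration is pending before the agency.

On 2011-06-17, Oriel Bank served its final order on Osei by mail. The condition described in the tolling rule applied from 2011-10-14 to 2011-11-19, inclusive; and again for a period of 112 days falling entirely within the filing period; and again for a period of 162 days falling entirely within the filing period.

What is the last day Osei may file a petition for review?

2 years after 2011-06-17 is June 17, 2013.
Service was by mail, adding 5 days: June 17, 2013 + 5 days = June 22, 2013.
From October 14, 2011 through November 19, 2011 inclusive is 37 days; tolling adds 37 days: June 22, 2013 + 37 days = July 29, 2013.
Tolling adds 112 days: July 29, 2013 + 112 days = November 18, 2013.
Tolling adds 162 days: November 18, 2013 + 162 days = April 29, 2014.

April 29, 2014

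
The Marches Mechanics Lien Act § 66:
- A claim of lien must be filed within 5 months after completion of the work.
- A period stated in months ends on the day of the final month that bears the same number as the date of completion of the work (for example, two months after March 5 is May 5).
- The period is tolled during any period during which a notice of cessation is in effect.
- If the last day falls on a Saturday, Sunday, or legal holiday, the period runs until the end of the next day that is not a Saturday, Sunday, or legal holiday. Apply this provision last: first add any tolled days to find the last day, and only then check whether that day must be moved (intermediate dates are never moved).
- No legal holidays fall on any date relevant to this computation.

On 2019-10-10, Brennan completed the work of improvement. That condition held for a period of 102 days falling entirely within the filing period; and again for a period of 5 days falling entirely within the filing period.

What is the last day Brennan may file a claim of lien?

June 25, 2020

5 months after 2019-10-10 is March 10, 2020.
Tolling adds 102 days: March 10, 2020 + 102 days = June 20, 2020.
Tolling adds 5 days: June 20, 2020 + 5 days = June 25, 2020.
June 25, 2020 is a Thursday and not a legal holiday, so no extension applies.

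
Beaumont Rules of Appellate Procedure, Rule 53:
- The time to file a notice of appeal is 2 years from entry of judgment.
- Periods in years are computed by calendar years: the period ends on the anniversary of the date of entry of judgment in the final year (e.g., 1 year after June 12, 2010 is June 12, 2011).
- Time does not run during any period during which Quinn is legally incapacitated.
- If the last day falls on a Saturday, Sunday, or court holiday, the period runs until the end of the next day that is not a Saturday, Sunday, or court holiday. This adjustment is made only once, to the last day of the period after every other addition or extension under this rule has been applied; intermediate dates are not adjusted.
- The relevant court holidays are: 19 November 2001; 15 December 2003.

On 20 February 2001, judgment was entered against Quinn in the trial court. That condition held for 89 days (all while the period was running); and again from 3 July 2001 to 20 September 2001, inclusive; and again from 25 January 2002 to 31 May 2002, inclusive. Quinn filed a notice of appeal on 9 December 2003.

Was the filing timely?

Yes

2 years after 20 February 2001 is February 20, 2003.
Tolling adds 89 days: February 20, 2003 + 89 days = May 20, 2003.
From July 3, 2001 through September 20, 2001 inclusive is 80 days; tolling adds 80 days: May 20, 2003 + 80 days = August 8, 2003.
From January 25, 2002 through May 31, 2002 inclusive is 127 days; tolling adds 127 days: August 8, 2003 + 127 days = December 13, 2003.
December 13, 2003 is Saturday; December 14, 2003 is Sunday; December 15, 2003 is a listed holiday. The next qualifying day is December 16, 2003.
The deadline is December 16, 2003; the filing on December 9, 2003 is on or before that date.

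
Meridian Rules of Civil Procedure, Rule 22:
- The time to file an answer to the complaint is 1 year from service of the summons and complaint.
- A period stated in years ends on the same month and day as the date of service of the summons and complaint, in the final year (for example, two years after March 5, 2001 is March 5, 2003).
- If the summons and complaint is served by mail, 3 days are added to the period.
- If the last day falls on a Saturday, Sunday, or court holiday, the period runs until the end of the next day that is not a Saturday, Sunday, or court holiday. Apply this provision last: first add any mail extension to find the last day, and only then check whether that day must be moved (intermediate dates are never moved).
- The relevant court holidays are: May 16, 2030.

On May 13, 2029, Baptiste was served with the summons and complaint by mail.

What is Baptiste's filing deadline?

May 17, 2030

1 year after May 13, 2029 is May 13, 2030.
Service was by mail, adding 3 days: May 13, 2030 + 3 days = May 16, 2030.
May 16, 2030 is a listed holiday. The next qualifying day is May 17, 2030.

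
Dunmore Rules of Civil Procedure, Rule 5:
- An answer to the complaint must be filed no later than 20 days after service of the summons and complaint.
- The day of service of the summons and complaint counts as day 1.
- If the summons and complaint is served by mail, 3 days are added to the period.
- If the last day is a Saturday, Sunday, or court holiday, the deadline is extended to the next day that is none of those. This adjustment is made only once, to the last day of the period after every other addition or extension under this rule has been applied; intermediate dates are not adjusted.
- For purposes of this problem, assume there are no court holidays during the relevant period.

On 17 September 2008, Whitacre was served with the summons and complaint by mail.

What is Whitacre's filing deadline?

October 9, 2008

Counting 17 September 2008 as day 1, day 20 is October 6, 2008.
Service was by mail, adding 3 days: October 6, 2008 + 3 days = October 9, 2008.
October 9, 2008 is a Thursday and not a court holiday, so no extension applies.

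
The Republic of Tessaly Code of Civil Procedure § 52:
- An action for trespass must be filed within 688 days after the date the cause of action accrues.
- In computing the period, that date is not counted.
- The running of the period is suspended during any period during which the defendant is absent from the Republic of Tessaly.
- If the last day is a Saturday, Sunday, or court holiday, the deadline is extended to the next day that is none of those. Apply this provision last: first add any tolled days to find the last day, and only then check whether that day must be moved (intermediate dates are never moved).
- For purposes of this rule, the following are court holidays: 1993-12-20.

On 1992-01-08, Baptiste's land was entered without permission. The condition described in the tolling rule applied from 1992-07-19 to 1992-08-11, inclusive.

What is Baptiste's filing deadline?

December 21, 1993

688 days after 1992-01-08 is November 26, 1993.
From July 19, 1992 through August 11, 1992 inclusive is 24 days; tolling adds 24 days: November 26, 1993 + 24 days = December 20, 1993.
December 20, 1993 is a listed holiday. The next qualifying day is December 21, 1993.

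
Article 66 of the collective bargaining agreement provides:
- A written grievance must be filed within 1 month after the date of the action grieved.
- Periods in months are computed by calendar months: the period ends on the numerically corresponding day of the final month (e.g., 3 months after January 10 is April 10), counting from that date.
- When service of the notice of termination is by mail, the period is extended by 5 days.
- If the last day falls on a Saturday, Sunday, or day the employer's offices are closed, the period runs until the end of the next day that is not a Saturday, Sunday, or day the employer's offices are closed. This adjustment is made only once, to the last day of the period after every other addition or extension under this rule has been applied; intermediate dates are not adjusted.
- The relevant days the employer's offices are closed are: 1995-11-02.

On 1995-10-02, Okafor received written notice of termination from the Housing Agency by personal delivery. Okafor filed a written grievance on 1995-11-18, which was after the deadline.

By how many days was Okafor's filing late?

15 days

1 month after 1995-10-02 is November 2, 1995.
Service was not by mail, so no mail extension applies.
November 2, 1995 is a listed holiday. The next qualifying day is November 3, 1995.
The deadline is November 3, 1995; from November 3, 1995 to November 18, 1995 is 15 days.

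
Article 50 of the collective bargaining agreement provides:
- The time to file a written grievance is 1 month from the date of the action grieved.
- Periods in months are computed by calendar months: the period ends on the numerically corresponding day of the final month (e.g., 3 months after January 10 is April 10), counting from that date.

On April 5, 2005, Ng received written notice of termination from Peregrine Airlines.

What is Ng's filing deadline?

May 5, 2005

1 month after April 5, 2005 is May 5, 2005.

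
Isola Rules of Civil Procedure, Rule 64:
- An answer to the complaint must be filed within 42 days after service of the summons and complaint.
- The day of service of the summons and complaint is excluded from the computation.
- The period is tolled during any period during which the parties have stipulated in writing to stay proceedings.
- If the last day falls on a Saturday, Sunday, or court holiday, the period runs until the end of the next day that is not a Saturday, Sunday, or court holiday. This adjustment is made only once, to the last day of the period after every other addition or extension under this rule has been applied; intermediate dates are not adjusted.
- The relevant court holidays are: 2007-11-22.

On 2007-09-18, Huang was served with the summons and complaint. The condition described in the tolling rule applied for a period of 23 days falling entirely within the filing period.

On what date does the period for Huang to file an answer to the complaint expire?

November 23, 2007

42 days after 2007-09-18 is October 30, 2007.
Tolling adds 23 days: October 30, 2007 + 23 days = November 22, 2007.
November 22, 2007 is a listed holiday. The next qualifying day is November 23, 2007.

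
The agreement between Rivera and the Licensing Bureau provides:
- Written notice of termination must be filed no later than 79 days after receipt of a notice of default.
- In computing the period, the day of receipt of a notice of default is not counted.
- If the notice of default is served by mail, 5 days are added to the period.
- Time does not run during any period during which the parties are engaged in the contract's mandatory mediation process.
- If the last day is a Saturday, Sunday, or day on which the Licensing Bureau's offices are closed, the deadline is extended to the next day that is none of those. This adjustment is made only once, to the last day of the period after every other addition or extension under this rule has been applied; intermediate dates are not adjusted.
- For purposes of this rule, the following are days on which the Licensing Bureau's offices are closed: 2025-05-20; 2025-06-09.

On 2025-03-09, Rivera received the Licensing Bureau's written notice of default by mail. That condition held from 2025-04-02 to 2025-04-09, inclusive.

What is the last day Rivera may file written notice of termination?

June 10, 2025

79 days after 2025-03-09 is May 27, 2025.
Service was by mail, adding 5 days: May 27, 2025 + 5 days = June 1, 2025.
From April 2, 2025 through April 9, 2025 inclusive is 8 days; tolling adds 8 days: June 1, 2025 + 8 days = June 9, 2025.
June 9, 2025 is a listed holiday. The next qualifying day is June 10, 2025.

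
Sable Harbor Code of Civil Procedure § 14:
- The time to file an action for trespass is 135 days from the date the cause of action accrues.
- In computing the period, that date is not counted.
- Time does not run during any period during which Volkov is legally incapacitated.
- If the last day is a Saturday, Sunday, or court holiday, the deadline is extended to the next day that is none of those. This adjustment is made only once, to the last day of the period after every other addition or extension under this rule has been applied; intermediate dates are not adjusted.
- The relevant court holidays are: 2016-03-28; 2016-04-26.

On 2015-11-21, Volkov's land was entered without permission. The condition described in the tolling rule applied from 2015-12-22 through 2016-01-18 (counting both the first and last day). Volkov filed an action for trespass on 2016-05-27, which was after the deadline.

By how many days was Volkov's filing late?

135 days after 2015-11-21 is April 4, 2016.
From December 22, 2015 through January 18, 2016 inclusive is 28 days; tolling adds 28 days: April 4, 2016 + 28 days = May 2, 2016.
May 2, 2016 is a Monday and not a court holiday, so no extension applies.
The deadline is May 2, 2016; from May 2, 2016 to May 27, 2016 is 25 days.

25 days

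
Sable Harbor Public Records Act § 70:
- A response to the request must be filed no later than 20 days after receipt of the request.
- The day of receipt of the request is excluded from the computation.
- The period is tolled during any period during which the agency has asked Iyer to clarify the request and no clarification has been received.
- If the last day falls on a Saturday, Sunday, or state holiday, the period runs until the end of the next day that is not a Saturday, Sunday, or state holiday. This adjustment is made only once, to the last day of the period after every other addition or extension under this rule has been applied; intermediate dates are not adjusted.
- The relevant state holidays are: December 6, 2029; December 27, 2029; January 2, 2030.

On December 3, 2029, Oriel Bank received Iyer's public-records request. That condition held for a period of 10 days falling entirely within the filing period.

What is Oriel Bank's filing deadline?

20 days after December 3, 2029 is December 23, 2029.
Tolling adds 10 days: December 23, 2029 + 10 days = January 2, 2030.
January 2, 2030 is a listed holiday. The next qualifying day is January 3, 2030.

January 3, 2030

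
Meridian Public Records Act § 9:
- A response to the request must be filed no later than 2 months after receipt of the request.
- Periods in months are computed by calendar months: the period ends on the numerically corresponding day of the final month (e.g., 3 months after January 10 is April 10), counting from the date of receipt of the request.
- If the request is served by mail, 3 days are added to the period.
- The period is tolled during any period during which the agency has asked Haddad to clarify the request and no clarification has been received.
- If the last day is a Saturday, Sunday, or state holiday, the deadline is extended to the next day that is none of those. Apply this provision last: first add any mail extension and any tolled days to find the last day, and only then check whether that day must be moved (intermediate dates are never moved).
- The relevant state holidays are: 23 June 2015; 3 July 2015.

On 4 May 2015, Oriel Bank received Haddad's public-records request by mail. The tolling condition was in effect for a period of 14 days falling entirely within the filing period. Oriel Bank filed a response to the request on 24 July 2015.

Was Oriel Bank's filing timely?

2 months after 4 May 2015 is July 4, 2015.
Service was by mail, adding 3 days: July 4, 2015 + 3 days = July 7, 2015.
Tolling adds 14 days: July 7, 2015 + 14 days = July 21, 2015.
July 21, 2015 is a Tuesday and not a state holiday, so no extension applies.
The deadline is July 21, 2015; the filing on July 24, 2015 is after that date.

No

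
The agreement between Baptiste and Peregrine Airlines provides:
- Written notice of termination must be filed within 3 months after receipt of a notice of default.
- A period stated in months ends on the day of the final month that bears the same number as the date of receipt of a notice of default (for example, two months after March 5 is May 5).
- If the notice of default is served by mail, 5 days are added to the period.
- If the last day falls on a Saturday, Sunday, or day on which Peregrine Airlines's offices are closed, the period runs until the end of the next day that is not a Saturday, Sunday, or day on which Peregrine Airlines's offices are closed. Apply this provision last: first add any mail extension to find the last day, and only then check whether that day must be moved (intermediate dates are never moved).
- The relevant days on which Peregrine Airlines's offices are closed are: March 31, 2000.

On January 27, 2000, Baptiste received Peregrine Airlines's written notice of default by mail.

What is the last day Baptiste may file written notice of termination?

3 months after January 27, 2000 is April 27, 2000.
Service was by mail, adding 5 days: April 27, 2000 + 5 days = May 2, 2000.
May 2, 2000 is a Tuesday and not a day on which Peregrine Airlines's offices are closed, so no extension applies.

May 2, 2000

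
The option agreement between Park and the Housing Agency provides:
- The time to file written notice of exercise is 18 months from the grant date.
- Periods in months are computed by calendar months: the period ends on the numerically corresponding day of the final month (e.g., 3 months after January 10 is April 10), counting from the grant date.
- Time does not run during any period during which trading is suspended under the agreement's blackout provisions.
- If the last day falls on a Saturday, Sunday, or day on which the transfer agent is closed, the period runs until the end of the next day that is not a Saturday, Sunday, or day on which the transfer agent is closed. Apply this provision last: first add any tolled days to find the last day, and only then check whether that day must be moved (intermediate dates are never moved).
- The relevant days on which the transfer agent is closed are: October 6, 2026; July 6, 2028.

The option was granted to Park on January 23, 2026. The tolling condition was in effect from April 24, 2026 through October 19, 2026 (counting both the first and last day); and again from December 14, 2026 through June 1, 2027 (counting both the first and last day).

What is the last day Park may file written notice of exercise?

July 7, 2028

18 months after January 23, 2026 is July 23, 2027.
From April 24, 2026 through October 19, 2026 inclusive is 179 days; tolling adds 179 days: July 23, 2027 + 179 days = January 18, 2028.
From December 14, 2026 through June 1, 2027 inclusive is 170 days; tolling adds 170 days: January 18, 2028 + 170 days = July 6, 2028.
July 6, 2028 is a listed holiday. The next qualifying day is July 7, 2028.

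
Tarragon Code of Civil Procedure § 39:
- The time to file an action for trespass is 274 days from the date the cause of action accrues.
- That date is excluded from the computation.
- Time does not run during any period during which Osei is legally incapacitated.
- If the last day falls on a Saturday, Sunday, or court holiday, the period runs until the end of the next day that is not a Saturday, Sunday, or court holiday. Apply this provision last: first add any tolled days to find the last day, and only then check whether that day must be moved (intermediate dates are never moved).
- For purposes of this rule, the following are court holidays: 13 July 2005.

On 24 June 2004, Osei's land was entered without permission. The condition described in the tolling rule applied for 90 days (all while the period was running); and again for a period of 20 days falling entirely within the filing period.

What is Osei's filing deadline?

July 14, 2005

274 days after 24 June 2004 is March 25, 2005.
Tolling adds 90 days: March 25, 2005 + 90 days = June 23, 2005.
Tolling adds 20 days: June 23, 2005 + 20 days = July 13, 2005.
July 13, 2005 is a listed holiday. The next qualifying day is July 14, 2005.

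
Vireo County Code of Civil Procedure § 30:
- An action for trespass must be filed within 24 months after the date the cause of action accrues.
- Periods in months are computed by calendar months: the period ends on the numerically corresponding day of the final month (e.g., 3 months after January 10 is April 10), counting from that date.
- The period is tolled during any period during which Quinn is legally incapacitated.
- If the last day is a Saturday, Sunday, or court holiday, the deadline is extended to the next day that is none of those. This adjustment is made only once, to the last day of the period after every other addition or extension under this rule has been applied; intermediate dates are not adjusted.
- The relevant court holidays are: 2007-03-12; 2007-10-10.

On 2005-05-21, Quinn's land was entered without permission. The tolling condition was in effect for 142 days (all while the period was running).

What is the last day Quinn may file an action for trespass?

24 months after 2005-05-21 is May 21, 2007.
Tolling adds 142 days: May 21, 2007 + 142 days = October 10, 2007.
October 10, 2007 is a listed holiday. The next qualifying day is October 11, 2007.

October 11, 2007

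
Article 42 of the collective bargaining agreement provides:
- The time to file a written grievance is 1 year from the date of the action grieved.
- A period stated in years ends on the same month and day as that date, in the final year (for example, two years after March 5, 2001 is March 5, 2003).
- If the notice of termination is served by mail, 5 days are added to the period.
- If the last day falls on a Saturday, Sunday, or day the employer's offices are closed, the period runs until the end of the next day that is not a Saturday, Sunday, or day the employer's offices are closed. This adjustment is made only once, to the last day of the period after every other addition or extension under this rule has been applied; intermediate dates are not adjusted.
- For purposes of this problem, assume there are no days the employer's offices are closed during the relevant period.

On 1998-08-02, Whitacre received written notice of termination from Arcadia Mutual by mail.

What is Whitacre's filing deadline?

1 year after 1998-08-02 is August 2, 1999.
Service was by mail, adding 5 days: August 2, 1999 + 5 days = August 7, 1999.
August 7, 1999 is Saturday; August 8, 1999 is Sunday. The next qualifying day is August 9, 1999.

August 9, 1999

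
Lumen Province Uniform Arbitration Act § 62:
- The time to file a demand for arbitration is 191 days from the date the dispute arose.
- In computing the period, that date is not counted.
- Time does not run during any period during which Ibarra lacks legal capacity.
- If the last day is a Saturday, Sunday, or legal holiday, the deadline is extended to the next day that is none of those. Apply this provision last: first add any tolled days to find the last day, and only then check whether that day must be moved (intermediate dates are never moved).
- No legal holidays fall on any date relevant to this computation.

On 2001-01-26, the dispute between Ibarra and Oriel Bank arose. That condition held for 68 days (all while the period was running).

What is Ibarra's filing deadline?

191 days after 2001-01-26 is August 5, 2001.
Tolling adds 68 days: August 5, 2001 + 68 days = October 12, 2001.
October 12, 2001 is a Friday and not a legal holiday, so no extension applies.

October 12, 2001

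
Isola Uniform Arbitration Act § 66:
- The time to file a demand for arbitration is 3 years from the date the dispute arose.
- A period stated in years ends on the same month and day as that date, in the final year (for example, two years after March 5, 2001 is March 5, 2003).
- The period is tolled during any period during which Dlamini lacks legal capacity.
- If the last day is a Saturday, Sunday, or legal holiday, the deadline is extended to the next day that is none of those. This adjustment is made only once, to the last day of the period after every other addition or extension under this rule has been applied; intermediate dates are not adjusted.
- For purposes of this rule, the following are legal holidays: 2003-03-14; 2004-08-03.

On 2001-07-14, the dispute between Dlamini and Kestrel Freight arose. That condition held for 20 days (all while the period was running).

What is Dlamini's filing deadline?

3 years after 2001-07-14 is July 14, 2004.
Tolling adds 20 days: July 14, 2004 + 20 days = August 3, 2004.
August 3, 2004 is a listed holiday. The next qualifying day is August 4, 2004.

August 4, 2004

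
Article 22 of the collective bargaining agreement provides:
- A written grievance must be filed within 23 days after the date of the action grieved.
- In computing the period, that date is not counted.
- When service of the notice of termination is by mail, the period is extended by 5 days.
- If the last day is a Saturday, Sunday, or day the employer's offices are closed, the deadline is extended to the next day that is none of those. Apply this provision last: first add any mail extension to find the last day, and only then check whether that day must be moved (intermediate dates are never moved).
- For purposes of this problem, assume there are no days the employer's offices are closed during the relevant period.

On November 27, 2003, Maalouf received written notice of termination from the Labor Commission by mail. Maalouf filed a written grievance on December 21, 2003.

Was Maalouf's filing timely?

Yes

23 days after November 27, 2003 is December 20, 2003.
Service was by mail, adding 5 days: December 20, 2003 + 5 days = December 25, 2003.
December 25, 2003 is a Thursday and not a day the employer's offices are closed, so no extension applies.
The deadline is December 25, 2003; the filing on December 21, 2003 is on or before that date.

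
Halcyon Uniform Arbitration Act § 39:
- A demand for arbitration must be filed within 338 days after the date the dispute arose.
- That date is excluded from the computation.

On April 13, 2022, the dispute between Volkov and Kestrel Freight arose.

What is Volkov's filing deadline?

338 days after April 13, 2022 is March 17, 2023.

March 17, 2023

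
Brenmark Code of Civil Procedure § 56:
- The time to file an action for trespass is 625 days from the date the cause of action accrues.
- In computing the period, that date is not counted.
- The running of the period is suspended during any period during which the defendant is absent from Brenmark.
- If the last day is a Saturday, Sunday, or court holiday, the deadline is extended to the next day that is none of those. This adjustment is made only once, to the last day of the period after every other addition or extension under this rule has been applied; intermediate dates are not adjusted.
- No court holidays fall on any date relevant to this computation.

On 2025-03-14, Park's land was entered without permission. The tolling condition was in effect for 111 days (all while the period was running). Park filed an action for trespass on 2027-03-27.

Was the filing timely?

No

625 days after 2025-03-14 is November 29, 2026.
Tolling adds 111 days: November 29, 2026 + 111 days = March 20, 2027.
March 20, 2027 is Saturday; March 21, 2027 is Sunday. The next qualifying day is March 22, 2027.
The deadline is March 22, 2027; the filing on March 27, 2027 is after that date.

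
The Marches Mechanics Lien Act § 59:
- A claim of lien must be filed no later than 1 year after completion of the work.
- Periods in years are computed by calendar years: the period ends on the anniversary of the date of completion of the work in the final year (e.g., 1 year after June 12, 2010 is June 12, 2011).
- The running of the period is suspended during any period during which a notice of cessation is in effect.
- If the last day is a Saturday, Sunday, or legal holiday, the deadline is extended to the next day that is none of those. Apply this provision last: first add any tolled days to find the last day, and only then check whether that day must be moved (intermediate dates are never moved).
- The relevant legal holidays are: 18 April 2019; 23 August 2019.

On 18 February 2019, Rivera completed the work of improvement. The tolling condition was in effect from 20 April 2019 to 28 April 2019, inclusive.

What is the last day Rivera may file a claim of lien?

February 27, 2020

1 year after 18 February 2019 is February 18, 2020.
From April 20, 2019 through April 28, 2019 inclusive is 9 days; tolling adds 9 days: February 18, 2020 + 9 days = February 27, 2020.
February 27, 2020 is a Thursday and not a legal holiday, so no extension applies.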